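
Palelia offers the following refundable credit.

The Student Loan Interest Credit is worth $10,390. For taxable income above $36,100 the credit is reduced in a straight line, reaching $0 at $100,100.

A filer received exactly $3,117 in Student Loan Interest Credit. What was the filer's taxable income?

$80,900

$3,117 is 3,117/10,390 of the full $10,390, so 7,273/10,390 of the $64,000 range has been used: income = $36,100 + $64,000 × 7,273/10,390 = $80,900.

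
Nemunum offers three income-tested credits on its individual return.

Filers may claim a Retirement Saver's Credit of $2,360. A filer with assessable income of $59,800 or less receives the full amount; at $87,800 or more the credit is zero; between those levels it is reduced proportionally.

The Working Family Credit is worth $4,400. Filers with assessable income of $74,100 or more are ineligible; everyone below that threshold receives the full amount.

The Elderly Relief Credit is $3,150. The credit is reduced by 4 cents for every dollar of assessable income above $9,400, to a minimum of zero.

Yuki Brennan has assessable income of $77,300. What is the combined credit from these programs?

Retirement Saver's Credit: $77,300 is $17,500 into a $28,000 phase-out range, leaving 10,500/28,000 of the credit: $2,360 × 10,500/28,000 = $885.
Working Family Credit: $77,300 meets or exceeds the $74,100 cutoff, so the credit is $0.
Elderly Relief Credit: 4% of the $67,900 excess over $9,400 is $2,716; credit = $3,150 − $2,716 = $434.
Total: $885 + $0 + $434 = $1,319.

$1,319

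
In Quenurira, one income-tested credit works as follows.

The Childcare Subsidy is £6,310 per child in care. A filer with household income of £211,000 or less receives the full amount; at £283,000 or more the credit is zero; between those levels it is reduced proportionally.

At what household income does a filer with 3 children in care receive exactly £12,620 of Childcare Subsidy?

£235,000

Full credit = 3 × £6,310 = £18,930.
£12,620 is 12,620/18,930 of the full £18,930, so 6,310/18,930 of the £72,000 range has been used: income = £211,000 + £72,000 × 6,310/18,930 = £235,000.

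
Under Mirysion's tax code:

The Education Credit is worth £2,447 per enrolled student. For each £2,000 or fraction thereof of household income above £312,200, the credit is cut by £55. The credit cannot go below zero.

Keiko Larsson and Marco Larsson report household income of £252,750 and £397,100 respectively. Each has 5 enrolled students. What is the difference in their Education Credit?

Keiko (£252,750): Education Credit: base = 5 × £2,447 = £12,235. £252,750 is at or below the £312,200 threshold, so the full £12,235 applies.
Marco (£397,100): Education Credit: base = 5 × £2,447 = £12,235. income exceeds £312,200 by £84,900, which is 43 full-or-partial £2,000 increments; reduction = 43 × £55 = £2,365, leaving £9,870.
Difference: |£12,235 − £9,870| = £2,365.

£2,365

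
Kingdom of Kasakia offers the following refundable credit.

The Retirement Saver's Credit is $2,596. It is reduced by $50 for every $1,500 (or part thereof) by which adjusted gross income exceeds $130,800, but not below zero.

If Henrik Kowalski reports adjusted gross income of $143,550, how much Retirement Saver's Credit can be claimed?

Retirement Saver's Credit: income exceeds $130,800 by $12,750, which is 9 full-or-partial $1,500 increments; reduction = 9 × $50 = $450, leaving $2,146.

$2,146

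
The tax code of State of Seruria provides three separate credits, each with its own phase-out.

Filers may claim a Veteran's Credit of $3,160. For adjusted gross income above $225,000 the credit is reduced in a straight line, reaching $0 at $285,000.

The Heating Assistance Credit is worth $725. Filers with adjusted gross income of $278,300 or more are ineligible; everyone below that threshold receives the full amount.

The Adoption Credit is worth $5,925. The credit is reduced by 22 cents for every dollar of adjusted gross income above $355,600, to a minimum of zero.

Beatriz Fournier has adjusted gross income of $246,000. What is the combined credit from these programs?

Veteran's Credit: $246,000 is $21,000 into a $60,000 phase-out range, leaving 39,000/60,000 of the credit: $3,160 × 39,000/60,000 = $2,054.
Heating Assistance Credit: $246,000 is below the $278,300 cutoff, so the full $725 applies.
Adoption Credit: $246,000 is at or below the $355,600 threshold, so the full $5,925 applies.
Total: $2,054 + $725 + $5,925 = $8,704.

$8,704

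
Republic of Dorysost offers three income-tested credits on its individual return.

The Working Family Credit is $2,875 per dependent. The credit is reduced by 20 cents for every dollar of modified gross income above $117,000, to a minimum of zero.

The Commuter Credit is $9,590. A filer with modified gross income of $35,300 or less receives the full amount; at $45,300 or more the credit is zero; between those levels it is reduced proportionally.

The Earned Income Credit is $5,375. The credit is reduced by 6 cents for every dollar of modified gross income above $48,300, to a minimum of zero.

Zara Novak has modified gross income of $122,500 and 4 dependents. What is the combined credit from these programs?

Working Family Credit: base = 4 × $2,875 = $11,500. 20% of the $5,500 excess over $117,000 is $1,100; credit = $11,500 − $1,100 = $10,400.
Commuter Credit: $122,500 is at or above $45,300, so the credit is $0.
Earned Income Credit: 6% of the $74,200 excess over $48,300 is $4,452; credit = $5,375 − $4,452 = $923.
Total: $10,400 + $0 + $923 = $11,323.

$11,323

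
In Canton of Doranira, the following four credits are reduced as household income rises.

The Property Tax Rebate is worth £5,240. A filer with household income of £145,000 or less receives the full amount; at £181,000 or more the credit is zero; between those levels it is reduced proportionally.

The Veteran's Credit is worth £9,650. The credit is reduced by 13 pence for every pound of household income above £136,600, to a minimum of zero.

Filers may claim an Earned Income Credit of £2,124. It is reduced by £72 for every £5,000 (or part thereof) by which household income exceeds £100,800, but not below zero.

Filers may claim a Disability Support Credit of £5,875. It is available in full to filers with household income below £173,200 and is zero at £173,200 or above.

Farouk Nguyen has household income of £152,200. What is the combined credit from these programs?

£19,021

Property Tax Rebate: £152,200 is £7,200 into a £36,000 phase-out range, leaving 28,800/36,000 of the credit: £5,240 × 28,800/36,000 = £4,192.
Veteran's Credit: 13% of the £15,600 excess over £136,600 is £2,028; credit = £9,650 − £2,028 = £7,622.
Earned Income Credit: income exceeds £100,800 by £51,400, which is 11 full-or-partial £5,000 increments; reduction = 11 × £72 = £792, leaving £1,332.
Disability Support Credit: £152,200 is below the £173,200 cutoff, so the full £5,875 applies.
Total: £4,192 + £7,622 + £1,332 + £5,875 = £19,021.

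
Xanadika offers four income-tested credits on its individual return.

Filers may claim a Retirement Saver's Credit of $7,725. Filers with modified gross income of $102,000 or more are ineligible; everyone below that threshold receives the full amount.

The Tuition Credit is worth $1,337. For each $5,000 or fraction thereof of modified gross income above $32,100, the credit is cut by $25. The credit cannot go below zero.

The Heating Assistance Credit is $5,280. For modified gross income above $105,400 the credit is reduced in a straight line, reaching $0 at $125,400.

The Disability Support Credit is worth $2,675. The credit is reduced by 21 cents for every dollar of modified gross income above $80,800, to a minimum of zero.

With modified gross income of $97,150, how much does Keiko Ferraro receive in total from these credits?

$13,992

Retirement Saver's Credit: $97,150 is below the $102,000 cutoff, so the full $7,725 applies.
Tuition Credit: income exceeds $32,100 by $65,050, which is 14 full-or-partial $5,000 increments; reduction = 14 × $25 = $350, leaving $987.
Heating Assistance Credit: $97,150 is at or below the $105,400 threshold, so the full $5,280 applies.
Disability Support Credit: 21% of the $16,350 excess over $80,800 is $3,433.50 ≥ base, so the credit is $0.
Total: $7,725 + $987 + $5,280 + $0 = $13,992.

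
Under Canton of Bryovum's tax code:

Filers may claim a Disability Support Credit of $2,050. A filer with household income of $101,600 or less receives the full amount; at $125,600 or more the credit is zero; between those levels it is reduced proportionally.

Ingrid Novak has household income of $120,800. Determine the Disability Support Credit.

$410

Disability Support Credit: $120,800 is $19,200 into a $24,000 phase-out range, leaving 4,800/24,000 of the credit: $2,050 × 4,800/24,000 = $410.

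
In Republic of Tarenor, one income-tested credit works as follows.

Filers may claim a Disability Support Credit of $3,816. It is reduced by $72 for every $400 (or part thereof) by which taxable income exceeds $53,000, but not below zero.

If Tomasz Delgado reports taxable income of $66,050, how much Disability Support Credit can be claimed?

Disability Support Credit: income exceeds $53,000 by $13,050, which is 33 full-or-partial $400 increments; reduction = 33 × $72 = $2,376, leaving $1,440.

$1,440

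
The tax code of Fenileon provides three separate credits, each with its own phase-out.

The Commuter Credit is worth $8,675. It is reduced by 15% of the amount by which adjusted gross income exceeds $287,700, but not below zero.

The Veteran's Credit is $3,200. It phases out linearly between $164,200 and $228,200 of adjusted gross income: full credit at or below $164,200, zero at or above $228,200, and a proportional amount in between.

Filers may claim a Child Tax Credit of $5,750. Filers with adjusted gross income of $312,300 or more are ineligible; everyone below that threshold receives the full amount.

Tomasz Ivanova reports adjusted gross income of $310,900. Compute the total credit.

Commuter Credit: 15% of the $23,200 excess over $287,700 is $3,480; credit = $8,675 − $3,480 = $5,195.
Veteran's Credit: $310,900 is at or above $228,200, so the credit is $0.
Child Tax Credit: $310,900 is below the $312,300 cutoff, so the full $5,750 applies.
Total: $5,195 + $0 + $5,750 = $10,945.

$10,945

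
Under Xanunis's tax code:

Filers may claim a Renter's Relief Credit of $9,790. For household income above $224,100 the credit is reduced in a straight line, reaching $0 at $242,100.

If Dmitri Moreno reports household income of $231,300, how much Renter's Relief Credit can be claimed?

Renter's Relief Credit: $231,300 is $7,200 into a $18,000 phase-out range, leaving 10,800/18,000 of the credit: $9,790 × 10,800/18,000 = $5,874.

$5,874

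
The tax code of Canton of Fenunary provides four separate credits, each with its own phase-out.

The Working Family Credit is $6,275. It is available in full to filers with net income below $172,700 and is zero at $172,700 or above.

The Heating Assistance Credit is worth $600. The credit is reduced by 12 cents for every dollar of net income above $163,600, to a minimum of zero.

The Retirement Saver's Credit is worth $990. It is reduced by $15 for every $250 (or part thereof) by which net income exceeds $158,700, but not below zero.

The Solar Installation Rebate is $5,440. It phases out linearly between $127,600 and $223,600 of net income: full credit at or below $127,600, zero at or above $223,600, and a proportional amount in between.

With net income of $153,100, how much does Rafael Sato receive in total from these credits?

$11,860

Working Family Credit: $153,100 is below the $172,700 cutoff, so the full $6,275 applies.
Heating Assistance Credit: $153,100 is at or below the $163,600 threshold, so the full $600 applies.
Retirement Saver's Credit: $153,100 is at or below the $158,700 threshold, so the full $990 applies.
Solar Installation Rebate: $153,100 is $25,500 into a $96,000 phase-out range, leaving 70,500/96,000 of the credit: $5,440 × 70,500/96,000 = $3,995.
Total: $6,275 + $600 + $990 + $3,995 = $11,860.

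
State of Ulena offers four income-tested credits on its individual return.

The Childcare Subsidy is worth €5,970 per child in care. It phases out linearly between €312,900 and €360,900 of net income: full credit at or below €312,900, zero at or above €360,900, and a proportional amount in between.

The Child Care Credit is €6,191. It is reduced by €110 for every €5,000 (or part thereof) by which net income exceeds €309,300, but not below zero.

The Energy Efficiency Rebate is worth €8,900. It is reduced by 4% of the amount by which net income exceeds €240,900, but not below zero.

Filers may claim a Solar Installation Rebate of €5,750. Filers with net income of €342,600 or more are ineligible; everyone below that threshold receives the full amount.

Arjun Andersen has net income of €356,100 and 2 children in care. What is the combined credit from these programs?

€10,577

Childcare Subsidy: base = 2 × €5,970 = €11,940. €356,100 is €43,200 into a €48,000 phase-out range, leaving 4,800/48,000 of the credit: €11,940 × 4,800/48,000 = €1,194.
Child Care Credit: income exceeds €309,300 by €46,800, which is 10 full-or-partial €5,000 increments; reduction = 10 × €110 = €1,100, leaving €5,091.
Energy Efficiency Rebate: 4% of the €115,200 excess over €240,900 is €4,608; credit = €8,900 − €4,608 = €4,292.
Solar Installation Rebate: €356,100 meets or exceeds the €342,600 cutoff, so the credit is €0.
Total: €1,194 + €5,091 + €4,292 + €0 = €10,577.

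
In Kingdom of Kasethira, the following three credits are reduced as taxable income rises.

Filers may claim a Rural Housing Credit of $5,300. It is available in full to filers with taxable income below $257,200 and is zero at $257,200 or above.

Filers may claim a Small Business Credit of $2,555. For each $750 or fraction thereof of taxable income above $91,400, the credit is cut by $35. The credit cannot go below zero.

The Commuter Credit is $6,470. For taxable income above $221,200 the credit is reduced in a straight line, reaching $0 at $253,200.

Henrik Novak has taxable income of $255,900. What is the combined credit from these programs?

Rural Housing Credit: $255,900 is below the $257,200 cutoff, so the full $5,300 applies.
Small Business Credit: income exceeds $91,400 by $164,500 → 220 increments × $35 = $7,700 ≥ base, so the credit is $0.
Commuter Credit: $255,900 is at or above $253,200, so the credit is $0.
Total: $5,300 + $0 + $0 = $5,300.

$5,300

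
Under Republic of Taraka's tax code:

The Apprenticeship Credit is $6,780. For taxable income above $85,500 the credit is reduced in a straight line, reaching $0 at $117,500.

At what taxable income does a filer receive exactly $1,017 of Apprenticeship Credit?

$1,017 is 1,017/6,780 of the full $6,780, so 5,763/6,780 of the $32,000 range has been used: income = $85,500 + $32,000 × 5,763/6,780 = $112,700.

$112,700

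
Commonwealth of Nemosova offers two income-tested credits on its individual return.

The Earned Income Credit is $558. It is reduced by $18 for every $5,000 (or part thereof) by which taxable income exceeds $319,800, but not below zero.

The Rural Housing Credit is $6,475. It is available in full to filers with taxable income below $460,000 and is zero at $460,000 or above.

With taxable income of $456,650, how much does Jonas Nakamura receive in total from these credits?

$6,529

Earned Income Credit: income exceeds $319,800 by $136,850, which is 28 full-or-partial $5,000 increments; reduction = 28 × $18 = $504, leaving $54.
Rural Housing Credit: $456,650 is below the $460,000 cutoff, so the full $6,475 applies.
Total: $54 + $6,475 = $6,529.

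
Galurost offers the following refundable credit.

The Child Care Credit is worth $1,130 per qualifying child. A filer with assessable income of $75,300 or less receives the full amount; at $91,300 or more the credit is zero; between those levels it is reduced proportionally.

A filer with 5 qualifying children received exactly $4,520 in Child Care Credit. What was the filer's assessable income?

$78,500

Full credit = 5 × $1,130 = $5,650.
$4,520 is 4,520/5,650 of the full $5,650, so 1,130/5,650 of the $16,000 range has been used: income = $75,300 + $16,000 × 1,130/5,650 = $78,500.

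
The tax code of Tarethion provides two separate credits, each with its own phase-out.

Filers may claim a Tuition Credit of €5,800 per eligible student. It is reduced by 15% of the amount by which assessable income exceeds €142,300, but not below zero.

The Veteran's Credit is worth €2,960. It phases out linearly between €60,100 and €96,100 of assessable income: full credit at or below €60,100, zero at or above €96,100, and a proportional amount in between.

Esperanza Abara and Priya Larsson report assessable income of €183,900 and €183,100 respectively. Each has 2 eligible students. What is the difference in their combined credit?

€120

Esperanza (€183,900): Tuition Credit: base = 2 × €5,800 = €11,600. 15% of the €41,600 excess over €142,300 is €6,240; credit = €11,600 − €6,240 = €5,360. Veteran's Credit: €183,900 is at or above €96,100, so the credit is €0. total €5,360 + €0 = €5,360
Priya (€183,100): Tuition Credit: base = 2 × €5,800 = €11,600. 15% of the €40,800 excess over €142,300 is €6,120; credit = €11,600 − €6,120 = €5,480. Veteran's Credit: €183,100 is at or above €96,100, so the credit is €0. total €5,480 + €0 = €5,480
Difference: |€5,360 − €5,480| = €120.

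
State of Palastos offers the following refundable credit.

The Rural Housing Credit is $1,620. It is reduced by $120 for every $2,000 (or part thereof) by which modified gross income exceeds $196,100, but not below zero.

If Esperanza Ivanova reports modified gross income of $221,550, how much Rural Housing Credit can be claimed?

$60

Rural Housing Credit: income exceeds $196,100 by $25,450, which is 13 full-or-partial $2,000 increments; reduction = 13 × $120 = $1,560, leaving $60.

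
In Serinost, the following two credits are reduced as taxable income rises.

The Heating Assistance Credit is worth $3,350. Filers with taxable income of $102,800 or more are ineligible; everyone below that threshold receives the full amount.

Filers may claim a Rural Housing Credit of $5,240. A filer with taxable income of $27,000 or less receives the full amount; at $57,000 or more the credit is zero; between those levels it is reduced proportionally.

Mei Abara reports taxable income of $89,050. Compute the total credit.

Heating Assistance Credit: $89,050 is below the $102,800 cutoff, so the full $3,350 applies.
Rural Housing Credit: $89,050 is at or above $57,000, so the credit is $0.
Total: $3,350 + $0 = $3,350.

$3,350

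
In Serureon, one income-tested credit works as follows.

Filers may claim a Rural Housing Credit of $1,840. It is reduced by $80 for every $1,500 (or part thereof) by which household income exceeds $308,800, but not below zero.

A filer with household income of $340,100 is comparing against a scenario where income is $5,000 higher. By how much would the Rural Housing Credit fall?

$160

At $340,100 — income exceeds $308,800 by $31,300, which is 21 full-or-partial $1,500 increments; reduction = 21 × $80 = $1,680, leaving $160.
At $345,100 — income exceeds $308,800 by $36,300 → 25 increments × $80 = $2,000 ≥ base, so the credit is $0.
Lost: $160 − $0 = $160.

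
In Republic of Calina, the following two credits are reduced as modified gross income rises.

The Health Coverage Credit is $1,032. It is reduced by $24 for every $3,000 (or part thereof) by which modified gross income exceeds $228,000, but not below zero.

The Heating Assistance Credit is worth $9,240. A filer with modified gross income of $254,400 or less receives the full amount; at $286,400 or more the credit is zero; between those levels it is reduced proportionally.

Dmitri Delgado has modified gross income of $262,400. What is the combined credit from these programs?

$7,674

Health Coverage Credit: income exceeds $228,000 by $34,400, which is 12 full-or-partial $3,000 increments; reduction = 12 × $24 = $288, leaving $744.
Heating Assistance Credit: $262,400 is $8,000 into a $32,000 phase-out range, leaving 24,000/32,000 of the credit: $9,240 × 24,000/32,000 = $6,930.
Total: $744 + $6,930 = $7,674.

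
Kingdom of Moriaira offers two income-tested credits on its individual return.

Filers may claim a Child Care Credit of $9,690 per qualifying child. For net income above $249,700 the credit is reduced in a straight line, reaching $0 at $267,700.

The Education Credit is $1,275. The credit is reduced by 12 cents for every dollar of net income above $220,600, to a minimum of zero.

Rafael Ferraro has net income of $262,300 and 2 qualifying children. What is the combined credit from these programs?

Child Care Credit: base = 2 × $9,690 = $19,380. $262,300 is $12,600 into a $18,000 phase-out range, leaving 5,400/18,000 of the credit: $19,380 × 5,400/18,000 = $5,814.
Education Credit: 12% of the $41,700 excess over $220,600 is $5,004 ≥ base, so the credit is $0.
Total: $5,814 + $0 = $5,814.

$5,814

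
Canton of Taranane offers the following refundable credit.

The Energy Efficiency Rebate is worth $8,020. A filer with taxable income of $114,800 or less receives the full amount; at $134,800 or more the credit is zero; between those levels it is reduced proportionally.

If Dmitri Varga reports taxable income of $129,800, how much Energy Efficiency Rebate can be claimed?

$2,005

Energy Efficiency Rebate: $129,800 is $15,000 into a $20,000 phase-out range, leaving 5,000/20,000 of the credit: $8,020 × 5,000/20,000 = $2,005.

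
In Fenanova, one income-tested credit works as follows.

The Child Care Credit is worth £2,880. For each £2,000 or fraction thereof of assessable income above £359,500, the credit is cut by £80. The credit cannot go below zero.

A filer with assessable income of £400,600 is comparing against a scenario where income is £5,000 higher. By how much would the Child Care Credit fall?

At £400,600 — income exceeds £359,500 by £41,100, which is 21 full-or-partial £2,000 increments; reduction = 21 × £80 = £1,680, leaving £1,200.
At £405,600 — income exceeds £359,500 by £46,100, which is 24 full-or-partial £2,000 increments; reduction = 24 × £80 = £1,920, leaving £960.
Lost: £1,200 − £960 = £240.

£240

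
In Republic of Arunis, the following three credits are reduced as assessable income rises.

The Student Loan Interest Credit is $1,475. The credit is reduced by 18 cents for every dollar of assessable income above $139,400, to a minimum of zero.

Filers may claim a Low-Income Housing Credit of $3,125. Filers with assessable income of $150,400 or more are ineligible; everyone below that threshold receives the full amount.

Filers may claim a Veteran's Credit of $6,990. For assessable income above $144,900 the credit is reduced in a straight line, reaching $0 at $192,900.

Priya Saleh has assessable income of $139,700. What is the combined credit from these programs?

$11,536

Student Loan Interest Credit: 18% of the $300 excess over $139,400 is $54; credit = $1,475 − $54 = $1,421.
Low-Income Housing Credit: $139,700 is below the $150,400 cutoff, so the full $3,125 applies.
Veteran's Credit: $139,700 is at or below the $144,900 threshold, so the full $6,990 applies.
Total: $1,421 + $3,125 + $6,990 = $11,536.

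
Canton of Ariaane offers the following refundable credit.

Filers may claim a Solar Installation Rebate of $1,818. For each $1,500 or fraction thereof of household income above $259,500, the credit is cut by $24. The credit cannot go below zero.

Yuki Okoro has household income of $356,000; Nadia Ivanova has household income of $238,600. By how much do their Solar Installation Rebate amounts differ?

$1,560

Yuki ($356,000): Solar Installation Rebate: income exceeds $259,500 by $96,500, which is 65 full-or-partial $1,500 increments; reduction = 65 × $24 = $1,560, leaving $258.
Nadia ($238,600): Solar Installation Rebate: $238,600 is at or below the $259,500 threshold, so the full $1,818 applies.
Difference: |$258 − $1,818| = $1,560.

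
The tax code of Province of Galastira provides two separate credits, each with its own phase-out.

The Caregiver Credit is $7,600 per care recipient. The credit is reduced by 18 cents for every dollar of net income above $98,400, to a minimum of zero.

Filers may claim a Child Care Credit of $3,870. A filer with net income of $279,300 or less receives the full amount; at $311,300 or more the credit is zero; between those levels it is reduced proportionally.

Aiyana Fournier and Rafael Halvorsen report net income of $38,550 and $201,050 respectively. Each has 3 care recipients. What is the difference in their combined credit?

Aiyana ($38,550): Caregiver Credit: base = 3 × $7,600 = $22,800. $38,550 is at or below the $98,400 threshold, so the full $22,800 applies. Child Care Credit: $38,550 is at or below the $279,300 threshold, so the full $3,870 applies. total $22,800 + $3,870 = $26,670
Rafael ($201,050): Caregiver Credit: base = 3 × $7,600 = $22,800. 18% of the $102,650 excess over $98,400 is $18,477; credit = $22,800 − $18,477 = $4,323. Child Care Credit: $201,050 is at or below the $279,300 threshold, so the full $3,870 applies. total $4,323 + $3,870 = $8,193
Difference: |$26,670 − $8,193| = $18,477.

$18,477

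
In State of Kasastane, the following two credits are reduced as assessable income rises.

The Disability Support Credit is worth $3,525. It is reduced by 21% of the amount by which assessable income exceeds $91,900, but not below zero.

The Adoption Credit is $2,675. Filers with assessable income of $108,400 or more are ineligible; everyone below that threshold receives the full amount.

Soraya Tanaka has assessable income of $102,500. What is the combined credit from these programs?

$3,974

Disability Support Credit: 21% of the $10,600 excess over $91,900 is $2,226; credit = $3,525 − $2,226 = $1,299.
Adoption Credit: $102,500 is below the $108,400 cutoff, so the full $2,675 applies.
Total: $1,299 + $2,675 = $3,974.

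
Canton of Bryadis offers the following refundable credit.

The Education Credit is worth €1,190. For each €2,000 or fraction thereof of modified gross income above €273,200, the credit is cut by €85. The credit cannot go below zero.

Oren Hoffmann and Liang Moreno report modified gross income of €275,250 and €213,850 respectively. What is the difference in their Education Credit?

Oren (€275,250): Education Credit: income exceeds €273,200 by €2,050, which is 2 full-or-partial €2,000 increments; reduction = 2 × €85 = €170, leaving €1,020.
Liang (€213,850): Education Credit: €213,850 is at or below the €273,200 threshold, so the full €1,190 applies.
Difference: |€1,020 − €1,190| = €170.

€170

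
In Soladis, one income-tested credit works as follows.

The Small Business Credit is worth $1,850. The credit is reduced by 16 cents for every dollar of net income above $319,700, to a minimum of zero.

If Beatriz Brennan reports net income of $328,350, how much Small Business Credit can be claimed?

$466

Small Business Credit: 16% of the $8,650 excess over $319,700 is $1,384; credit = $1,850 − $1,384 = $466.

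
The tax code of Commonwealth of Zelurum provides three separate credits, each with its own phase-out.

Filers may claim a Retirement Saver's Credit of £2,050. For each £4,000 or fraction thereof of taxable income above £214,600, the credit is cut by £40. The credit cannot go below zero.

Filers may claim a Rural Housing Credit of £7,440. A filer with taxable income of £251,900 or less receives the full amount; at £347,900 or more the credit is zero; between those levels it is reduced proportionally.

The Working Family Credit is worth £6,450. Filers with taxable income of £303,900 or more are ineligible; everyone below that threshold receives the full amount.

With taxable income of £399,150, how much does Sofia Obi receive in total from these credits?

£170

Retirement Saver's Credit: income exceeds £214,600 by £184,550, which is 47 full-or-partial £4,000 increments; reduction = 47 × £40 = £1,880, leaving £170.
Rural Housing Credit: £399,150 is at or above £347,900, so the credit is £0.
Working Family Credit: £399,150 meets or exceeds the £303,900 cutoff, so the credit is £0.
Total: £170 + £0 + £0 = £170.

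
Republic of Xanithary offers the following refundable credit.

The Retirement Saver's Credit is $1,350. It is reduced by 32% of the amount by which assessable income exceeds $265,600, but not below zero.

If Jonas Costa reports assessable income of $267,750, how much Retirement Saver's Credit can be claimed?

$662

Retirement Saver's Credit: 32% of the $2,150 excess over $265,600 is $688; credit = $1,350 − $688 = $662.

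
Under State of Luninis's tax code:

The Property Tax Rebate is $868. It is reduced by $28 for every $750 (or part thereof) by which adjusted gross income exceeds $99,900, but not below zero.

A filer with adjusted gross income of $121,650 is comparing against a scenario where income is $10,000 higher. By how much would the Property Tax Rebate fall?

At $121,650 — income exceeds $99,900 by $21,750, which is 29 full-or-partial $750 increments; reduction = 29 × $28 = $812, leaving $56.
At $131,650 — income exceeds $99,900 by $31,750 → 43 increments × $28 = $1,204 ≥ base, so the credit is $0.
Lost: $56 − $0 = $56.

$56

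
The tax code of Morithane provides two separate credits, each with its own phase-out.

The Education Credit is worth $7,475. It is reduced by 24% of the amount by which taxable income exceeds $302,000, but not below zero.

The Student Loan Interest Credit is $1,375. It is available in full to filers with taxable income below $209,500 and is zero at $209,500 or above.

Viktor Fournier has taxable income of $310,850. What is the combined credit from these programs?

Education Credit: 24% of the $8,850 excess over $302,000 is $2,124; credit = $7,475 − $2,124 = $5,351.
Student Loan Interest Credit: $310,850 meets or exceeds the $209,500 cutoff, so the credit is $0.
Total: $5,351 + $0 = $5,351.

$5,351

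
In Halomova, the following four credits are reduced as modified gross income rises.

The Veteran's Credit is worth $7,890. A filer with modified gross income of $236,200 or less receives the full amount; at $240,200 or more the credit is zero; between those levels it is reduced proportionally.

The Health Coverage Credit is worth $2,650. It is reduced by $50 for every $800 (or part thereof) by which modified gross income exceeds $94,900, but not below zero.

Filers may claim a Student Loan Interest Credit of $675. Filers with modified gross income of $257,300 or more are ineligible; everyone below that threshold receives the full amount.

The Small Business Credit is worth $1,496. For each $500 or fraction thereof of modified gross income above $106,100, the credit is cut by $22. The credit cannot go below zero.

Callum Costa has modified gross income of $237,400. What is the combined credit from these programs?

Veteran's Credit: $237,400 is $1,200 into a $4,000 phase-out range, leaving 2,800/4,000 of the credit: $7,890 × 2,800/4,000 = $5,523.
Health Coverage Credit: income exceeds $94,900 by $142,500 → 179 increments × $50 = $8,950 ≥ base, so the credit is $0.
Student Loan Interest Credit: $237,400 is below the $257,300 cutoff, so the full $675 applies.
Small Business Credit: income exceeds $106,100 by $131,300 → 263 increments × $22 = $5,786 ≥ base, so the credit is $0.
Total: $5,523 + $0 + $675 + $0 = $6,198.

$6,198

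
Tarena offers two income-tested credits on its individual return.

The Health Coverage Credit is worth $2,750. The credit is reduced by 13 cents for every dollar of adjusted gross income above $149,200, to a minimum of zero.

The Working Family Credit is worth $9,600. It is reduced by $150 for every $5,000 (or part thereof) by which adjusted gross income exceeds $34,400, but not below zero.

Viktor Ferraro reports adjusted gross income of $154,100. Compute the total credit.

Health Coverage Credit: 13% of the $4,900 excess over $149,200 is $637; credit = $2,750 − $637 = $2,113.
Working Family Credit: income exceeds $34,400 by $119,700, which is 24 full-or-partial $5,000 increments; reduction = 24 × $150 = $3,600, leaving $6,000.
Total: $2,113 + $6,000 = $8,113.

$8,113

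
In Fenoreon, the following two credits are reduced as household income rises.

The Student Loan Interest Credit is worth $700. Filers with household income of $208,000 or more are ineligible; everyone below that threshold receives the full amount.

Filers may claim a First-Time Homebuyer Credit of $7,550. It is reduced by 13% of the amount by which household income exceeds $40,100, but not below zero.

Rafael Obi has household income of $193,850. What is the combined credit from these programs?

$700

Student Loan Interest Credit: $193,850 is below the $208,000 cutoff, so the full $700 applies.
First-Time Homebuyer Credit: 13% of the $153,750 excess over $40,100 is $19,987.50 ≥ base, so the credit is $0.
Total: $700 + $0 = $700.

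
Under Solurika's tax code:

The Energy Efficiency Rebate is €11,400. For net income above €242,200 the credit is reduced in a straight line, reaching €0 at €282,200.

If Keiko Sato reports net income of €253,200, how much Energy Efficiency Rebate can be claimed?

€8,265

Energy Efficiency Rebate: €253,200 is €11,000 into a €40,000 phase-out range, leaving 29,000/40,000 of the credit: €11,400 × 29,000/40,000 = €8,265.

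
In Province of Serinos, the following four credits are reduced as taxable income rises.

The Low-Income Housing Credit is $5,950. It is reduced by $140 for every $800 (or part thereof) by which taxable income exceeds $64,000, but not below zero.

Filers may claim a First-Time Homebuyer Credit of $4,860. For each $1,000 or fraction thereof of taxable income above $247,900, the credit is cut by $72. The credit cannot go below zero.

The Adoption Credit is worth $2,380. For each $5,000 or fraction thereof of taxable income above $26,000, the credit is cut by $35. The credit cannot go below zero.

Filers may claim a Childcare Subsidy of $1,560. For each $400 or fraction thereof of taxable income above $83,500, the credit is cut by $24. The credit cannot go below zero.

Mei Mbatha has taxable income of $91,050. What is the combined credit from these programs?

$9,044

Low-Income Housing Credit: income exceeds $64,000 by $27,050, which is 34 full-or-partial $800 increments; reduction = 34 × $140 = $4,760, leaving $1,190.
First-Time Homebuyer Credit: $91,050 is at or below the $247,900 threshold, so the full $4,860 applies.
Adoption Credit: income exceeds $26,000 by $65,050, which is 14 full-or-partial $5,000 increments; reduction = 14 × $35 = $490, leaving $1,890.
Childcare Subsidy: income exceeds $83,500 by $7,550, which is 19 full-or-partial $400 increments; reduction = 19 × $24 = $456, leaving $1,104.
Total: $1,190 + $4,860 + $1,890 + $1,104 = $9,044.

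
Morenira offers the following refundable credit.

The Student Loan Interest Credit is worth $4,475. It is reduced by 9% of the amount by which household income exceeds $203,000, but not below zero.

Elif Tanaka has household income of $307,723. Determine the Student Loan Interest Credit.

Student Loan Interest Credit: 9% of the $104,723 excess over $203,000 is $9,425.07 ≥ base, so the credit is $0.

$0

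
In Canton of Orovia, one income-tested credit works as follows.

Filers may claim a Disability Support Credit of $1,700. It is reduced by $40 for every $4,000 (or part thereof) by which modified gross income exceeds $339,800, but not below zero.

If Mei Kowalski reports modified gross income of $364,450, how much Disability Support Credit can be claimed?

$1,420

Disability Support Credit: income exceeds $339,800 by $24,650, which is 7 full-or-partial $4,000 increments; reduction = 7 × $40 = $280, leaving $1,420.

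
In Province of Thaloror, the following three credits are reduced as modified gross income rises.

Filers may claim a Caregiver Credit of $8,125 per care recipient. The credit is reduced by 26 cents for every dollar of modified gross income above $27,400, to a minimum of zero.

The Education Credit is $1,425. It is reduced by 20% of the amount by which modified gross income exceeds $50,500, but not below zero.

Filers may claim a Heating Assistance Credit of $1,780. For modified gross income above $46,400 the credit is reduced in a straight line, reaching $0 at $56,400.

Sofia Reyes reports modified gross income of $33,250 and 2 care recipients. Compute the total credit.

$17,934

Caregiver Credit: base = 2 × $8,125 = $16,250. 26% of the $5,850 excess over $27,400 is $1,521; credit = $16,250 − $1,521 = $14,729.
Education Credit: $33,250 is at or below the $50,500 threshold, so the full $1,425 applies.
Heating Assistance Credit: $33,250 is at or below the $46,400 threshold, so the full $1,780 applies.
Total: $14,729 + $1,425 + $1,780 = $17,934.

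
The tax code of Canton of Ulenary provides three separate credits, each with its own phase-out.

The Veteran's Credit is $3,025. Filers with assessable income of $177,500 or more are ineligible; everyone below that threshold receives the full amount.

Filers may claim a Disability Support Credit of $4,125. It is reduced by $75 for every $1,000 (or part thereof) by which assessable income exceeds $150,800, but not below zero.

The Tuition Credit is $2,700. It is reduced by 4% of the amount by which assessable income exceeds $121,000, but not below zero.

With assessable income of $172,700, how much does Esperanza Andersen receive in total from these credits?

$6,132

Veteran's Credit: $172,700 is below the $177,500 cutoff, so the full $3,025 applies.
Disability Support Credit: income exceeds $150,800 by $21,900, which is 22 full-or-partial $1,000 increments; reduction = 22 × $75 = $1,650, leaving $2,475.
Tuition Credit: 4% of the $51,700 excess over $121,000 is $2,068; credit = $2,700 − $2,068 = $632.
Total: $3,025 + $2,475 + $632 = $6,132.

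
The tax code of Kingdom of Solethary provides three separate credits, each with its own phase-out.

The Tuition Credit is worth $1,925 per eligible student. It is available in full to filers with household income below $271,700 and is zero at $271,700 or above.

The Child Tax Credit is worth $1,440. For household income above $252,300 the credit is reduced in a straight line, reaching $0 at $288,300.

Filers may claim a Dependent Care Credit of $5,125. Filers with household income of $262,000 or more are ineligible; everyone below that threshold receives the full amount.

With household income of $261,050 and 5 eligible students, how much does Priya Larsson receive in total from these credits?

Tuition Credit: base = 5 × $1,925 = $9,625. $261,050 is below the $271,700 cutoff, so the full $9,625 applies.
Child Tax Credit: $261,050 is $8,750 into a $36,000 phase-out range, leaving 27,250/36,000 of the credit: $1,440 × 27,250/36,000 = $1,090.
Dependent Care Credit: $261,050 is below the $262,000 cutoff, so the full $5,125 applies.
Total: $9,625 + $1,090 + $5,125 = $15,840.

$15,840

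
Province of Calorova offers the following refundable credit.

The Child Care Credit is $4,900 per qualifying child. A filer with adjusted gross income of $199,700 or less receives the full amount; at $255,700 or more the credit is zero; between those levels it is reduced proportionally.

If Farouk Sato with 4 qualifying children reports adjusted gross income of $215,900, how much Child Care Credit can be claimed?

$13,930

Child Care Credit: base = 4 × $4,900 = $19,600. $215,900 is $16,200 into a $56,000 phase-out range, leaving 39,800/56,000 of the credit: $19,600 × 39,800/56,000 = $13,930.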